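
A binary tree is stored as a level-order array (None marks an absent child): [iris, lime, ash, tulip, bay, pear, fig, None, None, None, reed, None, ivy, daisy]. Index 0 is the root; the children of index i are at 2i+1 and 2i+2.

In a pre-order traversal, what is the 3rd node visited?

Pre-order visits the node, then its left subtree, then its right subtree.
Visit iris.
At iris: go left to lime.
  Visit lime.
  At lime: go left to tulip.
    tulip is a leaf — visit tulip.
  At lime: go right to bay.
    Visit bay.
    At bay: no left child.
    At bay: go right to reed.
      reed is a leaf — visit reed.
At iris: go right to ash.
  Visit ash.
  At ash: go left to pear.
    Visit pear.
    At pear: no left child.
    At pear: go right to ivy.
      ivy is a leaf — visit ivy.
  At ash: go right to fig.
    Visit fig.
    At fig: go left to daisy.
      daisy is a leaf — visit daisy.
    At fig: no right child.
Full pre-order sequence: iris, lime, tulip, bay, reed, ash, pear, ivy, fig, daisy.

tulip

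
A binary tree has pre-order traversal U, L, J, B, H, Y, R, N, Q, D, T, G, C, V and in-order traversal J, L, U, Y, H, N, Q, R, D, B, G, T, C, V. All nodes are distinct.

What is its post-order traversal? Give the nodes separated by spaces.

The first element of pre-order is the root; it splits in-order into left and right subtrees.
Root U: left subtree has 2 nodes {J, L}, right has 11 {Y, H, N, Q, R, D, B, G, T, C, V}.
  Root L: left subtree has 1 node {J}, right has 0 { }.
  Root B: left subtree has 6 nodes {Y, H, N, Q, R, D}, right has 4 {G, T, C, V}.
    Root H: left subtree has 1 node {Y}, right has 4 {N, Q, R, D}.
      Root R: left subtree has 2 nodes {N, Q}, right has 1 {D}.
        Root N: left subtree has 0 nodes { }, right has 1 {Q}.
    Root T: left subtree has 1 node {G}, right has 2 {C, V}.
      Root C: left subtree has 0 nodes { }, right has 1 {V}.

J L Y Q N D R H G V C T B U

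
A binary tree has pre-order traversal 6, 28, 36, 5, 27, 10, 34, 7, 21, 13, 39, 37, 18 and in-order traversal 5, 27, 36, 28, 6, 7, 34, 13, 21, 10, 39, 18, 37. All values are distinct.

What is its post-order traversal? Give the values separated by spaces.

27 5 36 28 7 13 21 34 18 37 39 10 6

The first element of pre-order is the root; it splits in-order into left and right subtrees.
Root 6: left subtree has 4 nodes {5, 27, 36, 28}, right has 8 {7, 34, 13, 21, 10, 39, 18, 37}.
  Root 28: left subtree has 3 nodes {5, 27, 36}, right has 0 { }.
    Root 36: left subtree has 2 nodes {5, 27}, right has 0 { }.
      Root 5: left subtree has 0 nodes { }, right has 1 {27}.
  Root 10: left subtree has 4 nodes {7, 34, 13, 21}, right has 3 {39, 18, 37}.
    Root 34: left subtree has 1 node {7}, right has 2 {13, 21}.
      Root 21: left subtree has 1 node {13}, right has 0 { }.
    Root 39: left subtree has 0 nodes { }, right has 2 {18, 37}.
      Root 37: left subtree has 1 node {18}, right has 0 { }.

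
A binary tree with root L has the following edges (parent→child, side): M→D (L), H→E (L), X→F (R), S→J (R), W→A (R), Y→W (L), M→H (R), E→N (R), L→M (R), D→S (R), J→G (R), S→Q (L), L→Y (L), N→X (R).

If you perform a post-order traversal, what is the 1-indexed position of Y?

Post-order visits the left subtree, then the right subtree, then the node.
At L: go left to Y.
  At Y: go left to W.
    At W: no left child.
    At W: go right to A.
      A is a leaf — visit A.
    Visit W.
  At Y: no right child.
  Visit Y.
At L: go right to M.
  At M: go left to D.
    At D: no left child.
    At D: go right to S.
      At S: go left to Q.
        Q is a leaf — visit Q.
      At S: go right to J.
        At J: no left child.
        At J: go right to G.
          G is a leaf — visit G.
        Visit J.
      Visit S.
    Visit D.
  At M: go right to H.
    At H: go left to E.
      At E: no left child.
      At E: go right to N.
        At N: no left child.
        At N: go right to X.
          At X: no left child.
          At X: go right to F.
            F is a leaf — visit F.
          Visit X.
        Visit N.
      Visit E.
    At H: no right child.
    Visit H.
  Visit M.
Visit L.
Full post-order sequence: A, W, Y, Q, G, J, S, D, F, X, N, E, H, M, L.

3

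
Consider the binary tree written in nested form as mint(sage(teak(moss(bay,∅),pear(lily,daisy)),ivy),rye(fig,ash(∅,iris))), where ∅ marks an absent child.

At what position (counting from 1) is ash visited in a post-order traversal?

Post-order visits the left subtree, then the right subtree, then the node.
At mint: go left to sage.
  At sage: go left to teak.
    At teak: go left to moss.
      At moss: go left to bay.
        bay is a leaf — visit bay.
      At moss: no right child.
      Visit moss.
    At teak: go right to pear.
      At pear: go left to lily.
        lily is a leaf — visit lily.
      At pear: go right to daisy.
        daisy is a leaf — visit daisy.
      Visit pear.
    Visit teak.
  At sage: go right to ivy.
    ivy is a leaf — visit ivy.
  Visit sage.
At mint: go right to rye.
  At rye: go left to fig.
    fig is a leaf — visit fig.
  At rye: go right to ash.
    At ash: no left child.
    At ash: go right to iris.
      iris is a leaf — visit iris.
    Visit ash.
  Visit rye.
Visit mint.
Full post-order sequence: bay, moss, lily, daisy, pear, teak, ivy, sage, fig, iris, ash, rye, mint.

11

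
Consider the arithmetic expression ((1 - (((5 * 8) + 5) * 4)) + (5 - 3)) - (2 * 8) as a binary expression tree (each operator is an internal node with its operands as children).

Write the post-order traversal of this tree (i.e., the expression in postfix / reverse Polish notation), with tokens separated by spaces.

Post-order on an expression tree gives postfix notation: for each operator, emit left operand, right operand, then the operator.

1 5 8 * 5 + 4 * - 5 3 - + 2 8 * -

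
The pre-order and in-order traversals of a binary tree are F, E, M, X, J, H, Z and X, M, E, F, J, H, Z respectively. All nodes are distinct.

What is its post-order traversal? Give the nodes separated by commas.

The first element of pre-order is the root; it splits in-order into left and right subtrees.
Root F: left subtree has 3 nodes {X, M, E}, right has 3 {J, H, Z}.
  Root E: left subtree has 2 nodes {X, M}, right has 0 { }.
    Root M: left subtree has 1 node {X}, right has 0 { }.
  Root J: left subtree has 0 nodes { }, right has 2 {H, Z}.
    Root H: left subtree has 0 nodes { }, right has 1 {Z}.

X, M, E, Z, H, J, F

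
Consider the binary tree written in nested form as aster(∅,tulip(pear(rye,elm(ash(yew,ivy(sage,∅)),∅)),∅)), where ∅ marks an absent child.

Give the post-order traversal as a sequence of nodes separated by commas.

Post-order visits the left subtree, then the right subtree, then the node.
At aster: no left child.
At aster: go right to tulip.
  At tulip: go left to pear.
    At pear: go left to rye.
      rye is a leaf — visit rye.
    At pear: go right to elm.
      At elm: go left to ash.
        At ash: go left to yew.
          yew is a leaf — visit yew.
        At ash: go right to ivy.
          At ivy: go left to sage.
            sage is a leaf — visit sage.
          At ivy: no right child.
          Visit ivy.
        Visit ash.
      At elm: no right child.
      Visit elm.
    Visit pear.
  At tulip: no right child.
  Visit tulip.
Visit aster.

rye, yew, sage, ivy, ash, elm, pear, tulip, aster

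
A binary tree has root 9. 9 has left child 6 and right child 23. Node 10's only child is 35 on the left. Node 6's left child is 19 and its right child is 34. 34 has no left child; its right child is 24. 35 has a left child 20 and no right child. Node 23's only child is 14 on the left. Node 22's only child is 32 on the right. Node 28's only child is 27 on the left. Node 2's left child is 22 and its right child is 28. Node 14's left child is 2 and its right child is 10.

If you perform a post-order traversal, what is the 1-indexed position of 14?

Post-order visits the left subtree, then the right subtree, then the node.
At 9: go left to 6.
  At 6: go left to 19.
    19 is a leaf — visit 19.
  At 6: go right to 34.
    At 34: no left child.
    At 34: go right to 24.
      24 is a leaf — visit 24.
    Visit 34.
  Visit 6.
At 9: go right to 23.
  At 23: go left to 14.
    At 14: go left to 2.
      At 2: go left to 22.
        At 22: no left child.
        At 22: go right to 32.
          32 is a leaf — visit 32.
        Visit 22.
      At 2: go right to 28.
        At 28: go left to 27.
          27 is a leaf — visit 27.
        At 28: no right child.
        Visit 28.
      Visit 2.
    At 14: go right to 10.
      At 10: go left to 35.
        At 35: go left to 20.
          20 is a leaf — visit 20.
        At 35: no right child.
        Visit 35.
      At 10: no right child.
      Visit 10.
    Visit 14.
  At 23: no right child.
  Visit 23.
Visit 9.
Full post-order sequence: 19, 24, 34, 6, 32, 22, 27, 28, 2, 20, 35, 10, 14, 23, 9.

13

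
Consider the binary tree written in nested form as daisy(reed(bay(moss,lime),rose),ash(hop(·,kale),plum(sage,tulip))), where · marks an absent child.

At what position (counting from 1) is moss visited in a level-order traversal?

Level-order visits nodes level by level from the root, left to right within each level.
Level 0: daisy
Level 1: reed, ash
Level 2: bay, rose, hop, plum
Level 3: moss, lime, kale, sage, tulip
Full level-order sequence: daisy, reed, ash, bay, rose, hop, plum, moss, lime, kale, sage, tulip.

8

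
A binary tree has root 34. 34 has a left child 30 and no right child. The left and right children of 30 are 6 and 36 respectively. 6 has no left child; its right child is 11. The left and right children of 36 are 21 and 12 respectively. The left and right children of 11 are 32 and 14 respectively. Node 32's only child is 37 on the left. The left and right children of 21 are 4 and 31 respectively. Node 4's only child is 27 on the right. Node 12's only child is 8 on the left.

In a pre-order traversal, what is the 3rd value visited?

Pre-order visits the node, then its left subtree, then its right subtree.
Visit 34.
At 34: go left to 30.
  Visit 30.
  At 30: go left to 6.
    Visit 6.
    At 6: no left child.
    At 6: go right to 11.
      Visit 11.
      At 11: go left to 32.
        Visit 32.
        At 32: go left to 37.
          37 is a leaf — visit 37.
        At 32: no right child.
      At 11: go right to 14.
        14 is a leaf — visit 14.
  At 30: go right to 36.
    Visit 36.
    At 36: go left to 21.
      Visit 21.
      At 21: go left to 4.
        Visit 4.
        At 4: no left child.
        At 4: go right to 27.
          27 is a leaf — visit 27.
      At 21: go right to 31.
        31 is a leaf — visit 31.
    At 36: go right to 12.
      Visit 12.
      At 12: go left to 8.
        8 is a leaf — visit 8.
      At 12: no right child.
At 34: no right child.
Full pre-order sequence: 34, 30, 6, 11, 32, 37, 14, 36, 21, 4, 27, 31, 12, 8.

6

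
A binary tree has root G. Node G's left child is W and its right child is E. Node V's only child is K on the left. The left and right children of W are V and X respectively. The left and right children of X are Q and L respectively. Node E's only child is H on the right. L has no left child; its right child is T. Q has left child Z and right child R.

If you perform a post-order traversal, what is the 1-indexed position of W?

9

Post-order visits the left subtree, then the right subtree, then the node.
At G: go left to W.
  At W: go left to V.
    At V: go left to K.
      K is a leaf — visit K.
    At V: no right child.
    Visit V.
  At W: go right to X.
    At X: go left to Q.
      At Q: go left to Z.
        Z is a leaf — visit Z.
      At Q: go right to R.
        R is a leaf — visit R.
      Visit Q.
    At X: go right to L.
      At L: no left child.
      At L: go right to T.
        T is a leaf — visit T.
      Visit L.
    Visit X.
  Visit W.
At G: go right to E.
  At E: no left child.
  At E: go right to H.
    H is a leaf — visit H.
  Visit E.
Visit G.
Full post-order sequence: K, V, Z, R, Q, T, L, X, W, H, E, G.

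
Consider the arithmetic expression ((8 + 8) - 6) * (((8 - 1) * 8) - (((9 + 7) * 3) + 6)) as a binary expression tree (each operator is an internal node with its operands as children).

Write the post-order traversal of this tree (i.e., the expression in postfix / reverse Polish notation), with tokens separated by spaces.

8 8 + 6 - 8 1 - 8 * 9 7 + 3 * 6 + - *

Post-order on an expression tree gives postfix notation: for each operator, emit left operand, right operand, then the operator.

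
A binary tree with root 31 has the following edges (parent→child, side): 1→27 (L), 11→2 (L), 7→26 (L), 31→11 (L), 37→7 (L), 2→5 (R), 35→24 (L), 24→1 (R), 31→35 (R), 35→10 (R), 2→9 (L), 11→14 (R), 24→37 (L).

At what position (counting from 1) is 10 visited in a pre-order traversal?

Pre-order visits the node, then its left subtree, then its right subtree.
Visit 31.
At 31: go left to 11.
  Visit 11.
  At 11: go left to 2.
    Visit 2.
    At 2: go left to 9.
      9 is a leaf — visit 9.
    At 2: go right to 5.
      5 is a leaf — visit 5.
  At 11: go right to 14.
    14 is a leaf — visit 14.
At 31: go right to 35.
  Visit 35.
  At 35: go left to 24.
    Visit 24.
    At 24: go left to 37.
      Visit 37.
      At 37: go left to 7.
        Visit 7.
        At 7: go left to 26.
          26 is a leaf — visit 26.
        At 7: no right child.
      At 37: no right child.
    At 24: go right to 1.
      Visit 1.
      At 1: go left to 27.
        27 is a leaf — visit 27.
      At 1: no right child.
  At 35: go right to 10.
    10 is a leaf — visit 10.
Full pre-order sequence: 31, 11, 2, 9, 5, 14, 35, 24, 37, 7, 26, 1, 27, 10.

14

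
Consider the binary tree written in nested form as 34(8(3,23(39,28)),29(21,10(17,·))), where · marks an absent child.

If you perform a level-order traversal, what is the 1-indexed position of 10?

7

Level-order visits nodes level by level from the root, left to right within each level.
Level 0: 34
Level 1: 8, 29
Level 2: 3, 23, 21, 10
Level 3: 39, 28, 17
Full level-order sequence: 34, 8, 29, 3, 23, 21, 10, 39, 28, 17.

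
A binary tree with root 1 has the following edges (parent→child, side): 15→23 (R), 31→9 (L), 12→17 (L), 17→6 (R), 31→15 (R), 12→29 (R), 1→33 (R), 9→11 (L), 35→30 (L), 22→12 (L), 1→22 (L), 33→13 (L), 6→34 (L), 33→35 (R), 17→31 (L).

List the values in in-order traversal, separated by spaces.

11 9 31 15 23 17 34 6 12 29 22 1 13 33 30 35

In-order visits the left subtree, then the node, then the right subtree.
At 1: go left to 22.
  At 22: go left to 12.
    At 12: go left to 17.
      At 17: go left to 31.
        At 31: go left to 9.
          At 9: go left to 11.
            11 is a leaf — visit 11.
          Visit 9.
          At 9: no right child.
        Visit 31.
        At 31: go right to 15.
          At 15: no left child.
          Visit 15.
          At 15: go right to 23.
            23 is a leaf — visit 23.
      Visit 17.
      At 17: go right to 6.
        At 6: go left to 34.
          34 is a leaf — visit 34.
        Visit 6.
        At 6: no right child.
    Visit 12.
    At 12: go right to 29.
      29 is a leaf — visit 29.
  Visit 22.
  At 22: no right child.
Visit 1.
At 1: go right to 33.
  At 33: go left to 13.
    13 is a leaf — visit 13.
  Visit 33.
  At 33: go right to 35.
    At 35: go left to 30.
      30 is a leaf — visit 30.
    Visit 35.
    At 35: no right child.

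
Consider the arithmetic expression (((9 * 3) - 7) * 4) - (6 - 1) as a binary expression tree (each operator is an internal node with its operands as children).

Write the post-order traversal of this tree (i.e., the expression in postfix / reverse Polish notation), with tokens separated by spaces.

9 3 * 7 - 4 * 6 1 - -

Post-order on an expression tree gives postfix notation: for each operator, emit left operand, right operand, then the operator.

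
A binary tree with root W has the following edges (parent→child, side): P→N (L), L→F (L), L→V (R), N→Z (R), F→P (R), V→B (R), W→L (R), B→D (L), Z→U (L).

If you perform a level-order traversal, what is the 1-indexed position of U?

10

Level-order visits nodes level by level from the root, left to right within each level.
Level 0: W
Level 1: L
Level 2: F, V
Level 3: P, B
Level 4: N, D
Level 5: Z
Level 6: U
Full level-order sequence: W, L, F, V, P, B, N, D, Z, U.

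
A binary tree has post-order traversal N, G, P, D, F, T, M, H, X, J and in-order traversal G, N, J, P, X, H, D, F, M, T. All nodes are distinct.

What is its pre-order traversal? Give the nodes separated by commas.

The last element of post-order is the root; it splits in-order into left and right subtrees.
Root J: left subtree has 2 nodes {G, N}, right has 7 {P, X, H, D, F, M, T}.
  Root G: left subtree has 0 nodes { }, right has 1 {N}.
  Root X: left subtree has 1 node {P}, right has 5 {H, D, F, M, T}.
    Root H: left subtree has 0 nodes { }, right has 4 {D, F, M, T}.
      Root M: left subtree has 2 nodes {D, F}, right has 1 {T}.
        Root F: left subtree has 1 node {D}, right has 0 { }.

J, G, N, X, P, H, M, F, D, T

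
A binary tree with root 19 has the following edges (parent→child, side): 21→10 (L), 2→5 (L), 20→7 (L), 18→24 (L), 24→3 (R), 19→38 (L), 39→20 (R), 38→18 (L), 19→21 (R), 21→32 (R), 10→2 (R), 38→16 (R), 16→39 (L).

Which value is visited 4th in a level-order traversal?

18

Level-order visits nodes level by level from the root, left to right within each level.
Level 0: 19
Level 1: 38, 21
Level 2: 18, 16, 10, 32
Level 3: 24, 39, 2
Level 4: 3, 20, 5
Level 5: 7
Full level-order sequence: 19, 38, 21, 18, 16, 10, 32, 24, 39, 2, 3, 20, 5, 7.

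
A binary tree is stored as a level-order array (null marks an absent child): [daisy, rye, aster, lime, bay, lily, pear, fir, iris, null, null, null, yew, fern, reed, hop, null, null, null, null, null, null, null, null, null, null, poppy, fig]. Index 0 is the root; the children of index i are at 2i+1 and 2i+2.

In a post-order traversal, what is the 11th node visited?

Post-order visits the left subtree, then the right subtree, then the node.
At daisy: go left to rye.
  At rye: go left to lime.
    At lime: go left to fir.
      At fir: go left to hop.
        hop is a leaf — visit hop.
      At fir: no right child.
      Visit fir.
    At lime: go right to iris.
      iris is a leaf — visit iris.
    Visit lime.
  At rye: go right to bay.
    bay is a leaf — visit bay.
  Visit rye.
At daisy: go right to aster.
  At aster: go left to lily.
    At lily: no left child.
    At lily: go right to yew.
      At yew: no left child.
      At yew: go right to poppy.
        poppy is a leaf — visit poppy.
      Visit yew.
    Visit lily.
  At aster: go right to pear.
    At pear: go left to fern.
      At fern: go left to fig.
        fig is a leaf — visit fig.
      At fern: no right child.
      Visit fern.
    At pear: go right to reed.
      reed is a leaf — visit reed.
    Visit pear.
  Visit aster.
Visit daisy.
Full post-order sequence: hop, fir, iris, lime, bay, rye, poppy, yew, lily, fig, fern, reed, pear, aster, daisy.

fern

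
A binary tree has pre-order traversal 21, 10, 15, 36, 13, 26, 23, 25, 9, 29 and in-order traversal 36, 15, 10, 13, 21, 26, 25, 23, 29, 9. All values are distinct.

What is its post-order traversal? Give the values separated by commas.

36, 15, 13, 10, 25, 29, 9, 23, 26, 21

The first element of pre-order is the root; it splits in-order into left and right subtrees.
Root 21: left subtree has 4 nodes {36, 15, 10, 13}, right has 5 {26, 25, 23, 29, 9}.
  Root 10: left subtree has 2 nodes {36, 15}, right has 1 {13}.
    Root 15: left subtree has 1 node {36}, right has 0 { }.
  Root 26: left subtree has 0 nodes { }, right has 4 {25, 23, 29, 9}.
    Root 23: left subtree has 1 node {25}, right has 2 {29, 9}.
      Root 9: left subtree has 1 node {29}, right has 0 { }.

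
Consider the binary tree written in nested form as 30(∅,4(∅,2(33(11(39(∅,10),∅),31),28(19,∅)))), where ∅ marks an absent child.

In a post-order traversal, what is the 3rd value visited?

11

Post-order visits the left subtree, then the right subtree, then the node.
At 30: no left child.
At 30: go right to 4.
  At 4: no left child.
  At 4: go right to 2.
    At 2: go left to 33.
      At 33: go left to 11.
        At 11: go left to 39.
          At 39: no left child.
          At 39: go right to 10.
            10 is a leaf — visit 10.
          Visit 39.
        At 11: no right child.
        Visit 11.
      At 33: go right to 31.
        31 is a leaf — visit 31.
      Visit 33.
    At 2: go right to 28.
      At 28: go left to 19.
        19 is a leaf — visit 19.
      At 28: no right child.
      Visit 28.
    Visit 2.
  Visit 4.
Visit 30.
Full post-order sequence: 10, 39, 11, 31, 33, 19, 28, 2, 4, 30.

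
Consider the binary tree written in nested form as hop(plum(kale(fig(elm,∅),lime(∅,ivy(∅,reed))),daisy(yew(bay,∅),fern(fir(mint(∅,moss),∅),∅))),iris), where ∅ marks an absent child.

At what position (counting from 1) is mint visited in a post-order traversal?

10

Post-order visits the left subtree, then the right subtree, then the node.
At hop: go left to plum.
  At plum: go left to kale.
    At kale: go left to fig.
      At fig: go left to elm.
        elm is a leaf — visit elm.
      At fig: no right child.
      Visit fig.
    At kale: go right to lime.
      At lime: no left child.
      At lime: go right to ivy.
        At ivy: no left child.
        At ivy: go right to reed.
          reed is a leaf — visit reed.
        Visit ivy.
      Visit lime.
    Visit kale.
  At plum: go right to daisy.
    At daisy: go left to yew.
      At yew: go left to bay.
        bay is a leaf — visit bay.
      At yew: no right child.
      Visit yew.
    At daisy: go right to fern.
      At fern: go left to fir.
        At fir: go left to mint.
          At mint: no left child.
          At mint: go right to moss.
            moss is a leaf — visit moss.
          Visit mint.
        At fir: no right child.
        Visit fir.
      At fern: no right child.
      Visit fern.
    Visit daisy.
  Visit plum.
At hop: go right to iris.
  iris is a leaf — visit iris.
Visit hop.
Full post-order sequence: elm, fig, reed, ivy, lime, kale, bay, yew, moss, mint, fir, fern, daisy, plum, iris, hop.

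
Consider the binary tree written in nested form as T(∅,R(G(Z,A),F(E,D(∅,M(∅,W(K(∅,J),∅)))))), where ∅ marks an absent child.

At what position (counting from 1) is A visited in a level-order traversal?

Level-order visits nodes level by level from the root, left to right within each level.
Level 0: T
Level 1: R
Level 2: G, F
Level 3: Z, A, E, D
Level 4: M
Level 5: W
Level 6: K
Level 7: J
Full level-order sequence: T, R, G, F, Z, A, E, D, M, W, K, J.

6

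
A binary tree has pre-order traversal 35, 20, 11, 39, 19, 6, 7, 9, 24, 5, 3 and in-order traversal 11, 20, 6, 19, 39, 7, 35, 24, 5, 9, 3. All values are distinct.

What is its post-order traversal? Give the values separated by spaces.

The first element of pre-order is the root; it splits in-order into left and right subtrees.
Root 35: left subtree has 6 nodes {11, 20, 6, 19, 39, 7}, right has 4 {24, 5, 9, 3}.
  Root 20: left subtree has 1 node {11}, right has 4 {6, 19, 39, 7}.
    Root 39: left subtree has 2 nodes {6, 19}, right has 1 {7}.
      Root 19: left subtree has 1 node {6}, right has 0 { }.
  Root 9: left subtree has 2 nodes {24, 5}, right has 1 {3}.
    Root 24: left subtree has 0 nodes { }, right has 1 {5}.

11 6 19 7 39 20 5 24 3 9 35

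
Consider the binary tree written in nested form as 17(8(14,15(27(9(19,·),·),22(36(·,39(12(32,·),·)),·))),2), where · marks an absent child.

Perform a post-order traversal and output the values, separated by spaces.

Post-order visits the left subtree, then the right subtree, then the node.
At 17: go left to 8.
  At 8: go left to 14.
    14 is a leaf — visit 14.
  At 8: go right to 15.
    At 15: go left to 27.
      At 27: go left to 9.
        At 9: go left to 19.
          19 is a leaf — visit 19.
        At 9: no right child.
        Visit 9.
      At 27: no right child.
      Visit 27.
    At 15: go right to 22.
      At 22: go left to 36.
        At 36: no left child.
        At 36: go right to 39.
          At 39: go left to 12.
            At 12: go left to 32.
              32 is a leaf — visit 32.
            At 12: no right child.
            Visit 12.
          At 39: no right child.
          Visit 39.
        Visit 36.
      At 22: no right child.
      Visit 22.
    Visit 15.
  Visit 8.
At 17: go right to 2.
  2 is a leaf — visit 2.
Visit 17.

14 19 9 27 32 12 39 36 22 15 8 2 17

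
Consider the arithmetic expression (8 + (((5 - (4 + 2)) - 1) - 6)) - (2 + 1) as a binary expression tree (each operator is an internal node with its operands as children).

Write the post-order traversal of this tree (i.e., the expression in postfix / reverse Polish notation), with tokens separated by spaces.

8 5 4 2 + - 1 - 6 - + 2 1 + -

Post-order on an expression tree gives postfix notation: for each operator, emit left operand, right operand, then the operator.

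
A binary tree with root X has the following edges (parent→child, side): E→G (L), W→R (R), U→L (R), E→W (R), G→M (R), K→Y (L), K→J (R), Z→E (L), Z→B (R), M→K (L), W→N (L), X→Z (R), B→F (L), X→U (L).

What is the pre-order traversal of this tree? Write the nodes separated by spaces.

Pre-order visits the node, then its left subtree, then its right subtree.
Visit X.
At X: go left to U.
  Visit U.
  At U: no left child.
  At U: go right to L.
    L is a leaf — visit L.
At X: go right to Z.
  Visit Z.
  At Z: go left to E.
    Visit E.
    At E: go left to G.
      Visit G.
      At G: no left child.
      At G: go right to M.
        Visit M.
        At M: go left to K.
          Visit K.
          At K: go left to Y.
            Y is a leaf — visit Y.
          At K: go right to J.
            J is a leaf — visit J.
        At M: no right child.
    At E: go right to W.
      Visit W.
      At W: go left to N.
        N is a leaf — visit N.
      At W: go right to R.
        R is a leaf — visit R.
  At Z: go right to B.
    Visit B.
    At B: go left to F.
      F is a leaf — visit F.
    At B: no right child.

X U L Z E G M K Y J W N R B F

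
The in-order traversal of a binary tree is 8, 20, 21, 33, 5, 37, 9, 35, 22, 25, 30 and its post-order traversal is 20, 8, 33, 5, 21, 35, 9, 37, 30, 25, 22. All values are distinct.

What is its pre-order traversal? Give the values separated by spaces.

22 37 21 8 20 5 33 9 35 25 30

The last element of post-order is the root; it splits in-order into left and right subtrees.
Root 22: left subtree has 8 nodes {8, 20, 21, 33, 5, 37, 9, 35}, right has 2 {25, 30}.
  Root 37: left subtree has 5 nodes {8, 20, 21, 33, 5}, right has 2 {9, 35}.
    Root 21: left subtree has 2 nodes {8, 20}, right has 2 {33, 5}.
      Root 8: left subtree has 0 nodes { }, right has 1 {20}.
      Root 5: left subtree has 1 node {33}, right has 0 { }.
    Root 9: left subtree has 0 nodes { }, right has 1 {35}.
  Root 25: left subtree has 0 nodes { }, right has 1 {30}.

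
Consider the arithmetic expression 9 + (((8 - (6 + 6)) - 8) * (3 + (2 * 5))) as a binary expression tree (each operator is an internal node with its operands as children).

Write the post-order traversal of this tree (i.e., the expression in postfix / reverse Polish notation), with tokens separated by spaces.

9 8 6 6 + - 8 - 3 2 5 * + * +

Post-order on an expression tree gives postfix notation: for each operator, emit left operand, right operand, then the operator.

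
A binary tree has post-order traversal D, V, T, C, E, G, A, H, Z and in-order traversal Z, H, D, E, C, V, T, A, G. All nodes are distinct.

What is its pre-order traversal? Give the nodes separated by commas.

Z, H, A, E, D, C, T, V, G

The last element of post-order is the root; it splits in-order into left and right subtrees.
Root Z: left subtree has 0 nodes { }, right has 8 {H, D, E, C, V, T, A, G}.
  Root H: left subtree has 0 nodes { }, right has 7 {D, E, C, V, T, A, G}.
    Root A: left subtree has 5 nodes {D, E, C, V, T}, right has 1 {G}.
      Root E: left subtree has 1 node {D}, right has 3 {C, V, T}.
        Root C: left subtree has 0 nodes { }, right has 2 {V, T}.
          Root T: left subtree has 1 node {V}, right has 0 { }.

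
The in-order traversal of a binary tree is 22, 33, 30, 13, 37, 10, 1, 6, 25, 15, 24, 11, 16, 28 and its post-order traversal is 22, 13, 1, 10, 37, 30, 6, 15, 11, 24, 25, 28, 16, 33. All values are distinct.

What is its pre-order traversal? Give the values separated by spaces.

33 22 16 25 6 30 37 13 10 1 24 15 11 28

The last element of post-order is the root; it splits in-order into left and right subtrees.
Root 33: left subtree has 1 node {22}, right has 12 {30, 13, 37, 10, 1, 6, 25, 15, 24, 11, 16, 28}.
  Root 16: left subtree has 10 nodes {30, 13, 37, 10, 1, 6, 25, 15, 24, 11}, right has 1 {28}.
    Root 25: left subtree has 6 nodes {30, 13, 37, 10, 1, 6}, right has 3 {15, 24, 11}.
      Root 6: left subtree has 5 nodes {30, 13, 37, 10, 1}, right has 0 { }.
        Root 30: left subtree has 0 nodes { }, right has 4 {13, 37, 10, 1}.
          Root 37: left subtree has 1 node {13}, right has 2 {10, 1}.
            Root 10: left subtree has 0 nodes { }, right has 1 {1}.
      Root 24: left subtree has 1 node {15}, right has 1 {11}.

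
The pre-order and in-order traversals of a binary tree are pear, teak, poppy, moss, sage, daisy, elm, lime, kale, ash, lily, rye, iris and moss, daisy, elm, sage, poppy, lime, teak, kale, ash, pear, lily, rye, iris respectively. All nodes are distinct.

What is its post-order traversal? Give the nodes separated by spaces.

elm daisy sage moss lime poppy ash kale teak iris rye lily pear

The first element of pre-order is the root; it splits in-order into left and right subtrees.
Root pear: left subtree has 9 nodes {moss, daisy, elm, sage, poppy, lime, teak, kale, ash}, right has 3 {lily, rye, iris}.
  Root teak: left subtree has 6 nodes {moss, daisy, elm, sage, poppy, lime}, right has 2 {kale, ash}.
    Root poppy: left subtree has 4 nodes {moss, daisy, elm, sage}, right has 1 {lime}.
      Root moss: left subtree has 0 nodes { }, right has 3 {daisy, elm, sage}.
        Root sage: left subtree has 2 nodes {daisy, elm}, right has 0 { }.
          Root daisy: left subtree has 0 nodes { }, right has 1 {elm}.
    Root kale: left subtree has 0 nodes { }, right has 1 {ash}.
  Root lily: left subtree has 0 nodes { }, right has 2 {rye, iris}.
    Root rye: left subtree has 0 nodes { }, right has 1 {iris}.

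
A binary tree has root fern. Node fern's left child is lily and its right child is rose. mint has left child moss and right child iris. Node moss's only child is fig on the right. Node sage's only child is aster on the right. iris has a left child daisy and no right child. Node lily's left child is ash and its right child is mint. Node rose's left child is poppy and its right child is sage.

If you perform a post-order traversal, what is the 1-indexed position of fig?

2

Post-order visits the left subtree, then the right subtree, then the node.
At fern: go left to lily.
  At lily: go left to ash.
    ash is a leaf — visit ash.
  At lily: go right to mint.
    At mint: go left to moss.
      At moss: no left child.
      At moss: go right to fig.
        fig is a leaf — visit fig.
      Visit moss.
    At mint: go right to iris.
      At iris: go left to daisy.
        daisy is a leaf — visit daisy.
      At iris: no right child.
      Visit iris.
    Visit mint.
  Visit lily.
At fern: go right to rose.
  At rose: go left to poppy.
    poppy is a leaf — visit poppy.
  At rose: go right to sage.
    At sage: no left child.
    At sage: go right to aster.
      aster is a leaf — visit aster.
    Visit sage.
  Visit rose.
Visit fern.
Full post-order sequence: ash, fig, moss, daisy, iris, mint, lily, poppy, aster, sage, rose, fern.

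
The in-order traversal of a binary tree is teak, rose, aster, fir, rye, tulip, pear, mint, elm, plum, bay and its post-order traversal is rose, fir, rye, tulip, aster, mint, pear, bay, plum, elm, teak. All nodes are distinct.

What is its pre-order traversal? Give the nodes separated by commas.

The last element of post-order is the root; it splits in-order into left and right subtrees.
Root teak: left subtree has 0 nodes { }, right has 10 {rose, aster, fir, rye, tulip, pear, mint, elm, plum, bay}.
  Root elm: left subtree has 7 nodes {rose, aster, fir, rye, tulip, pear, mint}, right has 2 {plum, bay}.
    Root pear: left subtree has 5 nodes {rose, aster, fir, rye, tulip}, right has 1 {mint}.
      Root aster: left subtree has 1 node {rose}, right has 3 {fir, rye, tulip}.
        Root tulip: left subtree has 2 nodes {fir, rye}, right has 0 { }.
          Root rye: left subtree has 1 node {fir}, right has 0 { }.
    Root plum: left subtree has 0 nodes { }, right has 1 {bay}.

teak, elm, pear, aster, rose, tulip, rye, fir, mint, plum, bay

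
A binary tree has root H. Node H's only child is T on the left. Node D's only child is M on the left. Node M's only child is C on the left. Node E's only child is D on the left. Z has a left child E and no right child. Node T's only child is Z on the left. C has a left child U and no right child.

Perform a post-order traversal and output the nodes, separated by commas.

Post-order visits the left subtree, then the right subtree, then the node.
At H: go left to T.
  At T: go left to Z.
    At Z: go left to E.
      At E: go left to D.
        At D: go left to M.
          At M: go left to C.
            At C: go left to U.
              U is a leaf — visit U.
            At C: no right child.
            Visit C.
          At M: no right child.
          Visit M.
        At D: no right child.
        Visit D.
      At E: no right child.
      Visit E.
    At Z: no right child.
    Visit Z.
  At T: no right child.
  Visit T.
At H: no right child.
Visit H.

U, C, M, D, E, Z, T, H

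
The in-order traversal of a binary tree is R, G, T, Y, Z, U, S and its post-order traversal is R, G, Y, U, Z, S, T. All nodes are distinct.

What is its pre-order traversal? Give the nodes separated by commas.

The last element of post-order is the root; it splits in-order into left and right subtrees.
Root T: left subtree has 2 nodes {R, G}, right has 4 {Y, Z, U, S}.
  Root G: left subtree has 1 node {R}, right has 0 { }.
  Root S: left subtree has 3 nodes {Y, Z, U}, right has 0 { }.
    Root Z: left subtree has 1 node {Y}, right has 1 {U}.

T, G, R, S, Z, Y, U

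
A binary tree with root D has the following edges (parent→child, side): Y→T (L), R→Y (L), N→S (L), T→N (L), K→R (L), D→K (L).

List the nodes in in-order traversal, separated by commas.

S, N, T, Y, R, K, D

In-order visits the left subtree, then the node, then the right subtree.
At D: go left to K.
  At K: go left to R.
    At R: go left to Y.
      At Y: go left to T.
        At T: go left to N.
          At N: go left to S.
            S is a leaf — visit S.
          Visit N.
          At N: no right child.
        Visit T.
        At T: no right child.
      Visit Y.
      At Y: no right child.
    Visit R.
    At R: no right child.
  Visit K.
  At K: no right child.
Visit D.
At D: no right child.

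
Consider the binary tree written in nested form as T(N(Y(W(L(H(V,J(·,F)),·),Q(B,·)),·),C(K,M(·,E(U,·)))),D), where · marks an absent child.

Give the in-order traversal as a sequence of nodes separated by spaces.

V H J F L W B Q Y N K C M U E T D

In-order visits the left subtree, then the node, then the right subtree.
At T: go left to N.
  At N: go left to Y.
    At Y: go left to W.
      At W: go left to L.
        At L: go left to H.
          At H: go left to V.
            V is a leaf — visit V.
          Visit H.
          At H: go right to J.
            At J: no left child.
            Visit J.
            At J: go right to F.
              F is a leaf — visit F.
        Visit L.
        At L: no right child.
      Visit W.
      At W: go right to Q.
        At Q: go left to B.
          B is a leaf — visit B.
        Visit Q.
        At Q: no right child.
    Visit Y.
    At Y: no right child.
  Visit N.
  At N: go right to C.
    At C: go left to K.
      K is a leaf — visit K.
    Visit C.
    At C: go right to M.
      At M: no left child.
      Visit M.
      At M: go right to E.
        At E: go left to U.
          U is a leaf — visit U.
        Visit E.
        At E: no right child.
Visit T.
At T: go right to D.
  D is a leaf — visit D.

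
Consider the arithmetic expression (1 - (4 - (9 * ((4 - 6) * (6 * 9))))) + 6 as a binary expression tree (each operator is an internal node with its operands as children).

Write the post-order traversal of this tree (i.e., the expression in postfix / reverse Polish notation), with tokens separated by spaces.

Post-order on an expression tree gives postfix notation: for each operator, emit left operand, right operand, then the operator.

1 4 9 4 6 - 6 9 * * * - - 6 +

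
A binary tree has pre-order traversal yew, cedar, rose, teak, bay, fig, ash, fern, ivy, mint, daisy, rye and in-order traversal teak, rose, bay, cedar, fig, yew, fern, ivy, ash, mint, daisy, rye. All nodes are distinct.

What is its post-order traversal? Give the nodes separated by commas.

teak, bay, rose, fig, cedar, ivy, fern, rye, daisy, mint, ash, yew

The first element of pre-order is the root; it splits in-order into left and right subtrees.
Root yew: left subtree has 5 nodes {teak, rose, bay, cedar, fig}, right has 6 {fern, ivy, ash, mint, daisy, rye}.
  Root cedar: left subtree has 3 nodes {teak, rose, bay}, right has 1 {fig}.
    Root rose: left subtree has 1 node {teak}, right has 1 {bay}.
  Root ash: left subtree has 2 nodes {fern, ivy}, right has 3 {mint, daisy, rye}.
    Root fern: left subtree has 0 nodes { }, right has 1 {ivy}.
    Root mint: left subtree has 0 nodes { }, right has 2 {daisy, rye}.
      Root daisy: left subtree has 0 nodes { }, right has 1 {rye}.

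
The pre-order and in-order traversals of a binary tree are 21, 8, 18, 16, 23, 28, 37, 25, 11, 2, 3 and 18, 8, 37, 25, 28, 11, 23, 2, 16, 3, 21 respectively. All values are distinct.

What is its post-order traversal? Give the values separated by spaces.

18 25 37 11 28 2 23 3 16 8 21

The first element of pre-order is the root; it splits in-order into left and right subtrees.
Root 21: left subtree has 10 nodes {18, 8, 37, 25, 28, 11, 23, 2, 16, 3}, right has 0 { }.
  Root 8: left subtree has 1 node {18}, right has 8 {37, 25, 28, 11, 23, 2, 16, 3}.
    Root 16: left subtree has 6 nodes {37, 25, 28, 11, 23, 2}, right has 1 {3}.
      Root 23: left subtree has 4 nodes {37, 25, 28, 11}, right has 1 {2}.
        Root 28: left subtree has 2 nodes {37, 25}, right has 1 {11}.
          Root 37: left subtree has 0 nodes { }, right has 1 {25}.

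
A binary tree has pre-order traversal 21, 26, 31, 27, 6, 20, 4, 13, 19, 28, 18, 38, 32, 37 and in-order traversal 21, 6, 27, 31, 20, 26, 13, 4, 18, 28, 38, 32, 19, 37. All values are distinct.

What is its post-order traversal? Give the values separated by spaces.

6 27 20 31 13 18 32 38 28 37 19 4 26 21

The first element of pre-order is the root; it splits in-order into left and right subtrees.
Root 21: left subtree has 0 nodes { }, right has 13 {6, 27, 31, 20, 26, 13, 4, 18, 28, 38, 32, 19, 37}.
  Root 26: left subtree has 4 nodes {6, 27, 31, 20}, right has 8 {13, 4, 18, 28, 38, 32, 19, 37}.
    Root 31: left subtree has 2 nodes {6, 27}, right has 1 {20}.
      Root 27: left subtree has 1 node {6}, right has 0 { }.
    Root 4: left subtree has 1 node {13}, right has 6 {18, 28, 38, 32, 19, 37}.
      Root 19: left subtree has 4 nodes {18, 28, 38, 32}, right has 1 {37}.
        Root 28: left subtree has 1 node {18}, right has 2 {38, 32}.
          Root 38: left subtree has 0 nodes { }, right has 1 {32}.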